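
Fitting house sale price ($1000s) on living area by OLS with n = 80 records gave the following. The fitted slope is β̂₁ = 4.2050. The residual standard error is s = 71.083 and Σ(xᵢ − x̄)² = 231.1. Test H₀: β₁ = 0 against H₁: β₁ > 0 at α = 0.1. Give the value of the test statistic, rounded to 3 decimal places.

t = 0.899

SE(β̂₁) = s/√Sₓₓ = 71.083/√231.1 = 4.67591.
t = 4.2050 / 4.67591 = 0.899.
df = n − 2 = 78.
One-sided p ≈ 0.1856, which is ≥ 0.1, so fail to reject H₀.
The data do not give significant evidence that the true slope on living area is positive.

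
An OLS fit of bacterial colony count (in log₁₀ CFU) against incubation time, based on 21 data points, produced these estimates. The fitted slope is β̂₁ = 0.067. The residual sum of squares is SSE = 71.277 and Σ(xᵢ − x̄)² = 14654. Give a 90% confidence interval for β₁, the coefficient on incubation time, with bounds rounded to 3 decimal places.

(0.039, 0.095)

MSE = SSE/(n − 2) = 71.277/19 = 3.75142.
SE(β̂₁) = √(MSE/Sₓₓ) = √(3.75142/14654) = 0.016.
df = n − 2 = 19.
t* = t_{0.05, 19} = 1.729133.
Margin = t* × SE = 1.729133 × 0.016 = 0.02767.
CI: 0.067 ± 0.02767 → (0.039, 0.095).
With 90% confidence, each one-unit increase in incubation time is associated with a change of between 0.039 and 0.095 log₁₀ CFU in bacterial colony count.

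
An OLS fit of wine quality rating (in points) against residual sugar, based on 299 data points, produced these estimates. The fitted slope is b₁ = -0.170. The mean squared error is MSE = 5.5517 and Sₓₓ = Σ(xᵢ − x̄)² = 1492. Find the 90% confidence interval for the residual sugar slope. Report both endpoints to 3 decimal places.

SE(b₁) = √(MSE/Sₓₓ) = √(5.5517/1492) = 0.0609998.
df = n − 2 = 297.
t* = t_{0.05, 297} = 1.65.
Margin = t* × SE = 1.65 × 0.0609998 = 0.10065.
CI: -0.170 ± 0.10065 → (-0.271, -0.069).
With 90% confidence, each one-unit increase in residual sugar is associated with a change of between -0.271 and -0.069 points in wine quality rating.

(-0.271, -0.069)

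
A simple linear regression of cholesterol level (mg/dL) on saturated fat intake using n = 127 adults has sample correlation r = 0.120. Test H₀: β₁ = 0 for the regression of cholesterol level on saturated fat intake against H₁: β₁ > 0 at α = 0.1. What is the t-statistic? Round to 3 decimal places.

t = r·√(n − 2)/√(1 − r²) = 0.120·√125/√0.9856 = 1.351.
df = n − 2 = 125.
One-sided p ≈ 0.0895, which is < 0.1, so reject H₀.
There is evidence of a linear association between saturated fat intake and cholesterol level.

t = 1.351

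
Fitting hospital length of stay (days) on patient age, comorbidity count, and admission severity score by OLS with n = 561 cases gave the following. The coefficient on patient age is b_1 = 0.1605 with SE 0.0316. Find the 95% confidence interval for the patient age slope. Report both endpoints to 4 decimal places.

(0.0984, 0.2226)

df = n − k − 1 = 561 − 3 − 1 = 557.
t* = t_{0.025, 557} = 1.964232.
Margin = t* × SE = 1.964232 × 0.0316 = 0.062070.
CI: 0.1605 ± 0.062070 → (0.0984, 0.2226).
With 95% confidence, each one-unit increase in patient age is associated with a change of between 0.0984 and 0.2226 days in hospital length of stay, holding the other predictors fixed.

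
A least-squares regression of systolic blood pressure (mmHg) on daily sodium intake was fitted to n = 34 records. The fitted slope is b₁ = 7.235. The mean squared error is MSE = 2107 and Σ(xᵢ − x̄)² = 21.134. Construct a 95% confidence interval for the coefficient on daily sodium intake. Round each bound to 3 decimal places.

(-13.103, 27.573)

SE(b₁) = √(MSE/Sₓₓ) = √(2107/21.134) = 9.98485.
df = n − 2 = 32.
t* = t_{0.025, 32} = 2.036933.
Margin = t* × SE = 2.036933 × 9.98485 = 20.33847.
CI: 7.235 ± 20.33847 → (-13.103, 27.573).
With 95% confidence, each one-unit increase in daily sodium intake is associated with a change of between -13.103 and 27.573 mmHg in systolic blood pressure.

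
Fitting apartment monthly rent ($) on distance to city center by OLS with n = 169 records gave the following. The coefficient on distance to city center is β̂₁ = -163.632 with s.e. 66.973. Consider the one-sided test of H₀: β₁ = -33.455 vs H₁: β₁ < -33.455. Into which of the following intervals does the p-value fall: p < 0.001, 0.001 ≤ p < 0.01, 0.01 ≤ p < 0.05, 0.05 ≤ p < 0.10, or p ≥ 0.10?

t = (-163.632 − (-33.455)) / 66.973 = -1.944.
df = n − 2 = 169 − 2 = 167.
One-sided p = P(T_{167} < t) ≈ 0.0268.
So 0.01 ≤ p < 0.05.

0.01 ≤ p < 0.05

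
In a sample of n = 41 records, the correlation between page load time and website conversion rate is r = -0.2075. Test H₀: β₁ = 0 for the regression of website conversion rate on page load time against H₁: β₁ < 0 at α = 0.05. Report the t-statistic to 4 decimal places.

t = r·√(n − 2)/√(1 − r²) = -0.2075·√39/√0.956944 = -1.3247.
df = n − 2 = 39.
One-sided p ≈ 0.0965, which is ≥ 0.05, so fail to reject H₀.
The data do not give significant evidence of a linear association between page load time and website conversion rate.

t = -1.3247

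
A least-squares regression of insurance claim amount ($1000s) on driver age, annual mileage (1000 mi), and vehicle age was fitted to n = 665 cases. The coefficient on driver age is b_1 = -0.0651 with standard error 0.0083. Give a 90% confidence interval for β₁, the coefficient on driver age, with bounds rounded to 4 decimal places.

df = n − k − 1 = 665 − 3 − 1 = 661.
t* = t_{0.05, 661} = 1.647162.
Margin = t* × SE = 1.647162 × 0.0083 = 0.013671.
CI: -0.0651 ± 0.013671 → (-0.0788, -0.0514).
With 90% confidence, each one-unit increase in driver age is associated with a change of between -0.0788 and -0.0514 $1000s in insurance claim amount, holding the other predictors fixed.

(-0.0788, -0.0514)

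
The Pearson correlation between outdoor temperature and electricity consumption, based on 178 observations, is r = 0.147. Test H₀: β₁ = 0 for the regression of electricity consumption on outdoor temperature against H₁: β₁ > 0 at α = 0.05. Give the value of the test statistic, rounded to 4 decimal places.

t = 1.9716

t = r·√(n − 2)/√(1 − r²) = 0.147·√176/√0.978391 = 1.9716.
df = n − 2 = 176.
One-sided p ≈ 0.0251, which is < 0.05, so reject H₀.
There is evidence of a linear association between outdoor temperature and electricity consumption.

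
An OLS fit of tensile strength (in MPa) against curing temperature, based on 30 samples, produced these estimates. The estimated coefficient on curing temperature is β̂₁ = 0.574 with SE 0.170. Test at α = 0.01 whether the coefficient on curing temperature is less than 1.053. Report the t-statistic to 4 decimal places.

H₀: β₁ = 1.053 vs H₁: β₁ < 1.053.
t = (β̂₁ − β₁⁰)/SE = (0.574 − 1.053) / 0.170 = -2.8176.
df = n − 2 = 30 − 2 = 28.
One-sided p ≈ 0.0044, which is < 0.01, so reject H₀.
There is evidence that the true slope on curing temperature is below 1.053 MPa per unit.

t = -2.8176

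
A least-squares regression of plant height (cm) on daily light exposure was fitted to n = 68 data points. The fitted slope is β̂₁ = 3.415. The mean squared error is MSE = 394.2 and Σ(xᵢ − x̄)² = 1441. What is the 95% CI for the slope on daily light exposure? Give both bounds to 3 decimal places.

(2.371, 4.459)

SE(β̂₁) = √(MSE/Sₓₓ) = √(394.2/1441) = 0.52303.
df = n − 2 = 66.
t* = t_{0.025, 66} = 1.996564.
Margin = t* × SE = 1.996564 × 0.52303 = 1.04426.
CI: 3.415 ± 1.04426 → (2.371, 4.459).
With 95% confidence, each one-unit increase in daily light exposure is associated with a change of between 2.371 and 4.459 cm in plant height.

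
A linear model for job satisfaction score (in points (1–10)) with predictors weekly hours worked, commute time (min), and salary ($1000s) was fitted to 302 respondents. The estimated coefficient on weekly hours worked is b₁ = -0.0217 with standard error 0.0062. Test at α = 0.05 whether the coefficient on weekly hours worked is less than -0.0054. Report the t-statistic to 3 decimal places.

H₀: β₁ = -0.0054 vs H₁: β₁ < -0.0054.
t = (b₁ − β₁⁰)/SE = (-0.0217 − (-0.0054)) / 0.0062 = -2.629.
df = n − k − 1 = 302 − 3 − 1 = 298.
One-sided p ≈ 0.0045, which is < 0.05, so reject H₀.
There is evidence that the true slope on weekly hours worked is below -0.0054 points (1–10) per unit, holding the other predictors fixed.

t = -2.629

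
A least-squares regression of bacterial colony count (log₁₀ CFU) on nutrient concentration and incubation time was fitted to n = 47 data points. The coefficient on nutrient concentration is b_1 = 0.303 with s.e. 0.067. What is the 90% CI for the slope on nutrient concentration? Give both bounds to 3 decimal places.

df = n − k − 1 = 47 − 2 − 1 = 44.
t* = t_{0.05, 44} = 1.68023.
Margin = t* × SE = 1.68023 × 0.067 = 0.11258.
CI: 0.303 ± 0.11258 → (0.190, 0.416).
With 90% confidence, each one-unit increase in nutrient concentration is associated with a change of between 0.190 and 0.416 log₁₀ CFU in bacterial colony count, holding the other predictors fixed.

(0.190, 0.416)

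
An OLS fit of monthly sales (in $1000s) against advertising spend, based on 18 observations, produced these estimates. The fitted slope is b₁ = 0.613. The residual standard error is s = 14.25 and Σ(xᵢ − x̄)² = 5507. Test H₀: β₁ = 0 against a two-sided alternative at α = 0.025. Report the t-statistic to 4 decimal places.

SE(b₁) = s/√Sₓₓ = 14.25/√5507 = 0.192025.
t = 0.613 / 0.192025 = 3.1923.
df = n − 2 = 16.
Two-sided p ≈ 0.0057, which is < 0.025, so reject H₀.
There is evidence that advertising spend is associated with monthly sales.

t = 3.1923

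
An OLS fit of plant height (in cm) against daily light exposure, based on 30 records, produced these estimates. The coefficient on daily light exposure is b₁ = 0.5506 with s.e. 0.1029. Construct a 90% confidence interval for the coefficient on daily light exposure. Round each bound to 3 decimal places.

(0.376, 0.726)

df = n − 2 = 30 − 2 = 28.
t* = t_{0.05, 28} = 1.701131.
Margin = t* × SE = 1.701131 × 0.1029 = 0.17505.
CI: 0.5506 ± 0.17505 → (0.376, 0.726).
With 90% confidence, each one-unit increase in daily light exposure is associated with a change of between 0.376 and 0.726 cm in plant height.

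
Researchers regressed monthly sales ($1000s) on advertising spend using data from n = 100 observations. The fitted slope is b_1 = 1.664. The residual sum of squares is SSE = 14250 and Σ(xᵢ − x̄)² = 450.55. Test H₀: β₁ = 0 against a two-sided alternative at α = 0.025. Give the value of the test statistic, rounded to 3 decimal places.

t = 2.929

MSE = SSE/(n − 2) = 14250/98 = 145.408.
SE(b_1) = √(MSE/Sₓₓ) = √(145.408/450.55) = 0.568098.
t = 1.664 / 0.568098 = 2.929.
df = n − 2 = 98.
Two-sided p ≈ 0.0042, which is < 0.025, so reject H₀.
There is evidence that advertising spend is associated with monthly sales.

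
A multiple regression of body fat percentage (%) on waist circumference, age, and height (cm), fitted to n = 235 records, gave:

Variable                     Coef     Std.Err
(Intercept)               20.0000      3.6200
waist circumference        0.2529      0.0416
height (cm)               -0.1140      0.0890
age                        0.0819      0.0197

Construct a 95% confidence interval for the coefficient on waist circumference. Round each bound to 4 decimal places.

Read off: b = 0.2529, SE = 0.0416 for waist circumference.
df = n − k − 1 = 235 − 3 − 1 = 231.
t* = t_{0.025, 231} = 1.970287.
Margin = t* × SE = 1.970287 × 0.0416 = 0.081964.
CI: 0.2529 ± 0.081964 → (0.1709, 0.3349).

(0.1709, 0.3349)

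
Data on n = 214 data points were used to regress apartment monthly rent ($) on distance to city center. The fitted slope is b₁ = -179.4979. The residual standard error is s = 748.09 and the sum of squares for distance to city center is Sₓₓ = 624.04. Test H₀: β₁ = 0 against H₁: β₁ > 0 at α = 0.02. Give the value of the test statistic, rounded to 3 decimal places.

t = -5.994

SE(b₁) = s/√Sₓₓ = 748.09/√624.04 = 29.9466.
t = -179.4979 / 29.9466 = -5.994.
df = n − 2 = 212.
One-sided p ≈ 1.0000, which is ≥ 0.02, so fail to reject H₀.
The data do not give significant evidence that the true slope on distance to city center is positive.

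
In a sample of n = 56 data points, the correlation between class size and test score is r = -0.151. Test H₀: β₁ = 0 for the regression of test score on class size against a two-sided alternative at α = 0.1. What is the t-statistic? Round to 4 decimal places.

t = r·√(n − 2)/√(1 − r²) = -0.151·√54/√0.977199 = -1.1225.
df = n − 2 = 54.
Two-sided p ≈ 0.2666, which is ≥ 0.1, so fail to reject H₀.
The data do not give significant evidence of a linear association between class size and test score.

t = -1.1225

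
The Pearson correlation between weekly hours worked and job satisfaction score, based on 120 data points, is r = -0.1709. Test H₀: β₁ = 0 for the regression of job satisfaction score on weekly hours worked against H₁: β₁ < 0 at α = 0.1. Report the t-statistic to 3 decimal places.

t = r·√(n − 2)/√(1 − r²) = -0.1709·√118/√0.970793 = -1.884.
df = n − 2 = 118.
One-sided p ≈ 0.0310, which is < 0.1, so reject H₀.
There is evidence of a linear association between weekly hours worked and job satisfaction score.

t = -1.884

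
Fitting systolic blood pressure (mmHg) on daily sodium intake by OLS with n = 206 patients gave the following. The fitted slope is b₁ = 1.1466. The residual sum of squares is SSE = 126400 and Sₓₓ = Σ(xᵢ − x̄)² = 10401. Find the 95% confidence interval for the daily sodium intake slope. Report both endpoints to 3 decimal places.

(0.665, 1.628)

MSE = SSE/(n − 2) = 126400/204 = 619.608.
SE(b₁) = √(MSE/Sₓₓ) = √(619.608/10401) = 0.244074.
df = n − 2 = 204.
t* = t_{0.025, 204} = 1.971661.
Margin = t* × SE = 1.971661 × 0.244074 = 0.48123.
CI: 1.1466 ± 0.48123 → (0.665, 1.628).
With 95% confidence, each one-unit increase in daily sodium intake is associated with a change of between 0.665 and 1.628 mmHg in systolic blood pressure.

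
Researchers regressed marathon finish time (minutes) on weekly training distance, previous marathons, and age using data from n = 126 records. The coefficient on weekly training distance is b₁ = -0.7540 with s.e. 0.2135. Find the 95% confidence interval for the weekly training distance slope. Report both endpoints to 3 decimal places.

df = n − k − 1 = 126 − 3 − 1 = 122.
t* = t_{0.025, 122} = 1.9796.
Margin = t* × SE = 1.9796 × 0.2135 = 0.42264.
CI: -0.7540 ± 0.42264 → (-1.177, -0.331).
With 95% confidence, each one-unit increase in weekly training distance is associated with a change of between -1.177 and -0.331 minutes in marathon finish time, holding the other predictors fixed.

(-1.177, -0.331)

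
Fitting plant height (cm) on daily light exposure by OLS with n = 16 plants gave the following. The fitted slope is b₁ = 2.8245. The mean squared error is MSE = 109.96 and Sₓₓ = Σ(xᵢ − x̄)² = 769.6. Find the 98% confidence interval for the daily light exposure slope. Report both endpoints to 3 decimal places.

SE(b₁) = √(MSE/Sₓₓ) = √(109.96/769.6) = 0.377994.
df = n − 2 = 14.
t* = t_{0.01, 14} = 2.624494.
Margin = t* × SE = 2.624494 × 0.377994 = 0.99204.
CI: 2.8245 ± 0.99204 → (1.832, 3.817).
With 98% confidence, each one-unit increase in daily light exposure is associated with a change of between 1.832 and 3.817 cm in plant height.

(1.832, 3.817)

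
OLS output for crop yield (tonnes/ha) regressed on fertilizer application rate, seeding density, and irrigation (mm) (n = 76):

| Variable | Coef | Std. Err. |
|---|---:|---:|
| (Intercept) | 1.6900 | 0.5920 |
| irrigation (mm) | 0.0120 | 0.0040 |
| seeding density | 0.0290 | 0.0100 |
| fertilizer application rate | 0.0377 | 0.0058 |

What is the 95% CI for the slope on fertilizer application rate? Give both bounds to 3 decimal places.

(0.026, 0.049)

Read off: b = 0.0377, SE = 0.0058 for fertilizer application rate.
df = n − k − 1 = 76 − 3 − 1 = 72.
t* = t_{0.025, 72} = 1.993464.
Margin = t* × SE = 1.993464 × 0.0058 = 0.01156.
CI: 0.0377 ± 0.01156 → (0.026, 0.049).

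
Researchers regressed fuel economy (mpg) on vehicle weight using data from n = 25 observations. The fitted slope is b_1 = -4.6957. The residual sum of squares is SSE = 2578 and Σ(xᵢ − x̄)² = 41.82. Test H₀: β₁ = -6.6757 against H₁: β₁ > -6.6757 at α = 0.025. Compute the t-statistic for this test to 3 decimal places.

t = 1.209

MSE = SSE/(n − 2) = 2578/23 = 112.087.
SE(b_1) = √(MSE/Sₓₓ) = √(112.087/41.82) = 1.63714.
t = (-4.6957 − (-6.6757)) / 1.63714 = 1.209.
df = n − 2 = 23.
One-sided p ≈ 0.1194, which is ≥ 0.025, so fail to reject H₀.
The data do not give significant evidence that the true slope on vehicle weight exceeds -6.6757 mpg per unit.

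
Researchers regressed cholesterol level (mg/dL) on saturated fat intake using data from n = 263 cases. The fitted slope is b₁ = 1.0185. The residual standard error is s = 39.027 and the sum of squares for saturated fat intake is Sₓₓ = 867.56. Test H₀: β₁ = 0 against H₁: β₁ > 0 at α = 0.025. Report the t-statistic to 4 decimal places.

t = 0.7687

SE(b₁) = s/√Sₓₓ = 39.027/√867.56 = 1.325.
t = 1.0185 / 1.325 = 0.7687.
df = n − 2 = 261.
One-sided p ≈ 0.2214, which is ≥ 0.025, so fail to reject H₀.
The data do not give significant evidence that the true slope on saturated fat intake is positive.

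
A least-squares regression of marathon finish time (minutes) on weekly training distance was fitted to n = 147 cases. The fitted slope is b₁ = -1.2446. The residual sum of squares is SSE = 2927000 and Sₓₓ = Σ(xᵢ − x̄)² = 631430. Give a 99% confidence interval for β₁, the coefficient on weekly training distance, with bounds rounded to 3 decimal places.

(-1.711, -0.778)

MSE = SSE/(n − 2) = 2927000/145 = 20186.2.
SE(b₁) = √(MSE/Sₓₓ) = √(20186.2/631430) = 0.178799.
df = n − 2 = 145.
t* = t_{0.005, 145} = 2.610161.
Margin = t* × SE = 2.610161 × 0.178799 = 0.46669.
CI: -1.2446 ± 0.46669 → (-1.711, -0.778).
With 99% confidence, each one-unit increase in weekly training distance is associated with a change of between -1.711 and -0.778 minutes in marathon finish time.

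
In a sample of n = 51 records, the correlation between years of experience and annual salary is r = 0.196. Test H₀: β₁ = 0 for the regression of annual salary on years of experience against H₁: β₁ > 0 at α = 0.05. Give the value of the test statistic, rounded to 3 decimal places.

t = r·√(n − 2)/√(1 − r²) = 0.196·√49/√0.961584 = 1.399.
df = n − 2 = 49.
One-sided p ≈ 0.0840, which is ≥ 0.05, so fail to reject H₀.
The data do not give significant evidence of a linear association between years of experience and annual salary.

t = 1.399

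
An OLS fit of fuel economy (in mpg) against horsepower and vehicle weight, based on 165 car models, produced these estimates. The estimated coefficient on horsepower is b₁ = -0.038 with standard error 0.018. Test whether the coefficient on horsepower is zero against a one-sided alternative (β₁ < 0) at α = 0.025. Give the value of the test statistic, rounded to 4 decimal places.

H₀: β₁ = 0 vs H₁: β₁ < 0.
t = (b₁ − β₁⁰)/SE = -0.038 / 0.018 = -2.1111.
df = n − k − 1 = 165 − 2 − 1 = 162.
One-sided p ≈ 0.0181, which is < 0.025, so reject H₀.
There is evidence that the true slope on horsepower is negative, holding the other predictors fixed.

t = -2.1111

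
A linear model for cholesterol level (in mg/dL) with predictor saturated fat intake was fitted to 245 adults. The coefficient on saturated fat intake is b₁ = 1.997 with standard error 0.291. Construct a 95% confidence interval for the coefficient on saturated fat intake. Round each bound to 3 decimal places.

df = n − 2 = 245 − 2 = 243.
t* = t_{0.025, 243} = 1.969774.
Margin = t* × SE = 1.969774 × 0.291 = 0.57320.
CI: 1.997 ± 0.57320 → (1.424, 2.570).
With 95% confidence, each one-unit increase in saturated fat intake is associated with a change of between 1.424 and 2.570 mg/dL in cholesterol level.

(1.424, 2.570)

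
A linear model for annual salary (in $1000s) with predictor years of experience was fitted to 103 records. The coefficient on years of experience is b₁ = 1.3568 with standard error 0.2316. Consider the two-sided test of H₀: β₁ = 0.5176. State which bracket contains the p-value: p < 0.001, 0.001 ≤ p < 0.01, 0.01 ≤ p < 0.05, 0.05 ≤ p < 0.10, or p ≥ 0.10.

t = (1.3568 − 0.5176) / 0.2316 = 3.623.
df = n − 2 = 103 − 2 = 101.
Two-sided p = 2·P(T_{101} > |t|) ≈ 0.0005.
So p < 0.001.

p < 0.001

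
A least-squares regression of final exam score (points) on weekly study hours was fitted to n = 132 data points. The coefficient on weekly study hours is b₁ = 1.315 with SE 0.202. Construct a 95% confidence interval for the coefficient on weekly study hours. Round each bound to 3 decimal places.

df = n − 2 = 132 − 2 = 130.
t* = t_{0.025, 130} = 1.97838.
Margin = t* × SE = 1.97838 × 0.202 = 0.39963.
CI: 1.315 ± 0.39963 → (0.915, 1.715).
With 95% confidence, each one-unit increase in weekly study hours is associated with a change of between 0.915 and 1.715 points in final exam score.

(0.915, 1.715)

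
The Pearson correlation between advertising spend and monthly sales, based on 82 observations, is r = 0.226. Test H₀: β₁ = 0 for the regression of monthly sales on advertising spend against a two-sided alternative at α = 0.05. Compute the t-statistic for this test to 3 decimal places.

t = 2.075

t = r·√(n − 2)/√(1 − r²) = 0.226·√80/√0.948924 = 2.075.
df = n − 2 = 80.
Two-sided p ≈ 0.0412, which is < 0.05, so reject H₀.
There is evidence of a linear association between advertising spend and monthly sales.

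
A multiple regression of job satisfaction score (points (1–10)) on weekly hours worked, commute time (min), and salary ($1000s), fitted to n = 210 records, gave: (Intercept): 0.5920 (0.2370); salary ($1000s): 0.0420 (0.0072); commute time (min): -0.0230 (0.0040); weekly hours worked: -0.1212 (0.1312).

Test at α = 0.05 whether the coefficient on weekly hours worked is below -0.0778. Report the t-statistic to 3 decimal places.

Read off: b = -0.1212, SE = 0.1312 for weekly hours worked.
H₀: β₁ = -0.0778 vs H₁: β₁ < -0.0778.
t = (-0.1212 − (-0.0778)) / 0.1312 = -0.331.
df = n − k − 1 = 210 − 3 − 1 = 206.
One-sided p ≈ 0.3706, which is ≥ 0.05, so fail to reject H₀.
The data do not give significant evidence that the true slope on weekly hours worked is below -0.0778 points (1–10) per unit, holding the other predictors fixed.

t = -0.331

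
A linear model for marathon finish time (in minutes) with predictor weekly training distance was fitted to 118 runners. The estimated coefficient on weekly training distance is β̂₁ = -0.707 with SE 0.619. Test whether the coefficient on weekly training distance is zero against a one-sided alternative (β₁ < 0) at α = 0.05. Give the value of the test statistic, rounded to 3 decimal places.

t = -1.142

H₀: β₁ = 0 vs H₁: β₁ < 0.
t = (β̂₁ − β₁⁰)/SE = -0.707 / 0.619 = -1.142.
df = n − 2 = 118 − 2 = 116.
One-sided p ≈ 0.1279, which is ≥ 0.05, so fail to reject H₀.
The data do not give significant evidence that the true slope on weekly training distance is negative.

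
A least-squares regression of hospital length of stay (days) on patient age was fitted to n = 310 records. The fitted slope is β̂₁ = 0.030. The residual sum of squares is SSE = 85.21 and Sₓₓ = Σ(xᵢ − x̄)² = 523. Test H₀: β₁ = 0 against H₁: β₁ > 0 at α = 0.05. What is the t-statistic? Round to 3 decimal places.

MSE = SSE/(n − 2) = 85.21/308 = 0.276656.
SE(β̂₁) = √(MSE/Sₓₓ) = √(0.276656/523) = 0.0229995.
t = 0.030 / 0.0229995 = 1.304.
df = n − 2 = 308.
One-sided p ≈ 0.0965, which is ≥ 0.05, so fail to reject H₀.
The data do not give significant evidence that the true slope on patient age is positive.

t = 1.304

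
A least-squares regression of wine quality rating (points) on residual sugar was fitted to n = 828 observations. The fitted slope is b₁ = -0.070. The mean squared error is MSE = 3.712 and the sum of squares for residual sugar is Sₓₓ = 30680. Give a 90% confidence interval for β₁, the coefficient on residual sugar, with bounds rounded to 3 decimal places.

SE(b₁) = √(MSE/Sₓₓ) = √(3.712/30680) = 0.0109996.
df = n − 2 = 826.
t* = t_{0.05, 826} = 1.6467.
Margin = t* × SE = 1.6467 × 0.0109996 = 0.01811.
CI: -0.070 ± 0.01811 → (-0.088, -0.052).
With 90% confidence, each one-unit increase in residual sugar is associated with a change of between -0.088 and -0.052 points in wine quality rating.

(-0.088, -0.052)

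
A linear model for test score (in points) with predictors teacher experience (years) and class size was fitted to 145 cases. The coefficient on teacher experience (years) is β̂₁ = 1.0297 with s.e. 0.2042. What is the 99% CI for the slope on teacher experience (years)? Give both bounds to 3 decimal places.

df = n − k − 1 = 145 − 2 − 1 = 142.
t* = t_{0.005, 142} = 2.610895.
Margin = t* × SE = 2.610895 × 0.2042 = 0.53314.
CI: 1.0297 ± 0.53314 → (0.497, 1.563).
With 99% confidence, each one-unit increase in teacher experience (years) is associated with a change of between 0.497 and 1.563 points in test score, holding the other predictors fixed.

(0.497, 1.563)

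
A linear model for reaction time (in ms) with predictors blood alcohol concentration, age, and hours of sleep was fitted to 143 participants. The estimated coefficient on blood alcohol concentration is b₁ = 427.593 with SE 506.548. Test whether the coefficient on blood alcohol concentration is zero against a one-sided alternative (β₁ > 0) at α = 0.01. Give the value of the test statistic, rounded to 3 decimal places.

t = 0.844

H₀: β₁ = 0 vs H₁: β₁ > 0.
t = (b₁ − β₁⁰)/SE = 427.593 / 506.548 = 0.844.
df = n − k − 1 = 143 − 3 − 1 = 139.
One-sided p ≈ 0.2000, which is ≥ 0.01, so fail to reject H₀.
The data do not give significant evidence that the true slope on blood alcohol concentration is positive, holding the other predictors fixed.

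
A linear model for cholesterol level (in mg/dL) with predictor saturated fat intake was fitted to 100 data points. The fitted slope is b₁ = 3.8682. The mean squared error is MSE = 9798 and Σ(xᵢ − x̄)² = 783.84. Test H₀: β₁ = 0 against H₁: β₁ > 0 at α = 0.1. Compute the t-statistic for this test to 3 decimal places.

SE(b₁) = √(MSE/Sₓₓ) = √(9798/783.84) = 3.53553.
t = 3.8682 / 3.53553 = 1.094.
df = n − 2 = 98.
One-sided p ≈ 0.1383, which is ≥ 0.1, so fail to reject H₀.
The data do not give significant evidence that the true slope on saturated fat intake is positive.

t = 1.094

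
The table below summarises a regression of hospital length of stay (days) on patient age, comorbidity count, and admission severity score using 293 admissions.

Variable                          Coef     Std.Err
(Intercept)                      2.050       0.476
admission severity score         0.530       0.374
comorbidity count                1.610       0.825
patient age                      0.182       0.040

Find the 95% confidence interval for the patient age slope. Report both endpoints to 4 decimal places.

Read off: b = 0.182, SE = 0.040 for patient age.
df = n − k − 1 = 293 − 3 − 1 = 289.
t* = t_{0.025, 289} = 1.968206.
Margin = t* × SE = 1.968206 × 0.040 = 0.078728.
CI: 0.182 ± 0.078728 → (0.1033, 0.2607).

(0.1033, 0.2607)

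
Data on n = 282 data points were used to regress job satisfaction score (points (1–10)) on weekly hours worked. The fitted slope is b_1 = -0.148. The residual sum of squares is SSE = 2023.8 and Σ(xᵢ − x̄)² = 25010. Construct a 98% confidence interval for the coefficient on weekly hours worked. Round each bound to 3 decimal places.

MSE = SSE/(n − 2) = 2023.8/280 = 7.22786.
SE(b_1) = √(MSE/Sₓₓ) = √(7.22786/25010) = 0.017.
df = n − 2 = 280.
t* = t_{0.01, 280} = 2.339739.
Margin = t* × SE = 2.339739 × 0.017 = 0.03978.
CI: -0.148 ± 0.03978 → (-0.188, -0.108).
With 98% confidence, each one-unit increase in weekly hours worked is associated with a change of between -0.188 and -0.108 points (1–10) in job satisfaction score.

(-0.188, -0.108)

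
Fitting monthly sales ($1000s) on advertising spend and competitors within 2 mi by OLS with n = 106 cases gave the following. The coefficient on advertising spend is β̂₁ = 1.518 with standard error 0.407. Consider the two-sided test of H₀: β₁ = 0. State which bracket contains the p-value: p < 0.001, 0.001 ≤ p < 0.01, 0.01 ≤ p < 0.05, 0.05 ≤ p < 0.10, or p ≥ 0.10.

t = 1.518 / 0.407 = 3.730.
df = n − k − 1 = 106 − 2 − 1 = 103.
Two-sided p = 2·P(T_{103} > |t|) ≈ 0.0003.
So p < 0.001.

p < 0.001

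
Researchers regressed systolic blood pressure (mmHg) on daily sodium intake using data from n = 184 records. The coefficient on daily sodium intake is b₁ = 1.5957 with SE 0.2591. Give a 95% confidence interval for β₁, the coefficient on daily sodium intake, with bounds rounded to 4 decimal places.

df = n − 2 = 184 − 2 = 182.
t* = t_{0.025, 182} = 1.973084.
Margin = t* × SE = 1.973084 × 0.2591 = 0.511226.
CI: 1.5957 ± 0.511226 → (1.0845, 2.1069).
With 95% confidence, each one-unit increase in daily sodium intake is associated with a change of between 1.0845 and 2.1069 mmHg in systolic blood pressure.

(1.0845, 2.1069)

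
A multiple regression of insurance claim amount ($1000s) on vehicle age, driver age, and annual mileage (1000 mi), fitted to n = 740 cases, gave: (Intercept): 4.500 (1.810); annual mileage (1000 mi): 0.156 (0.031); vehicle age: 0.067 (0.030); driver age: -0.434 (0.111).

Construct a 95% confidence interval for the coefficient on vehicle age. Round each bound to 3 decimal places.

(0.008, 0.126)

Read off: b = 0.067, SE = 0.030 for vehicle age.
df = n − k − 1 = 740 − 3 − 1 = 736.
t* = t_{0.025, 736} = 1.963192.
Margin = t* × SE = 1.963192 × 0.030 = 0.05890.
CI: 0.067 ± 0.05890 → (0.008, 0.126).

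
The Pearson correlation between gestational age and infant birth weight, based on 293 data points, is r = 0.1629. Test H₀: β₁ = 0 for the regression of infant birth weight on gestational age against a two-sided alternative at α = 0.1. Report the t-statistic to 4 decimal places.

t = 2.8165

t = r·√(n − 2)/√(1 − r²) = 0.1629·√291/√0.973464 = 2.8165.
df = n − 2 = 291.
Two-sided p ≈ 0.0052, which is < 0.1, so reject H₀.
There is evidence of a linear association between gestational age and infant birth weight.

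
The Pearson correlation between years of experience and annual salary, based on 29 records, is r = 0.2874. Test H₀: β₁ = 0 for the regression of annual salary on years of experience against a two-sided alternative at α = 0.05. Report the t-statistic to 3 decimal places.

t = r·√(n − 2)/√(1 − r²) = 0.2874·√27/√0.917401 = 1.559.
df = n − 2 = 27.
Two-sided p ≈ 0.1306, which is ≥ 0.05, so fail to reject H₀.
The data do not give significant evidence of a linear association between years of experience and annual salary.

t = 1.559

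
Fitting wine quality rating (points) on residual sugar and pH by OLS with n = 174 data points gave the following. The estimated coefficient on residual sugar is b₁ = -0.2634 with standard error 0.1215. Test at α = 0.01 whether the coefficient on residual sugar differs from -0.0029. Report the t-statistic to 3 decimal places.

t = -2.144

H₀: β₁ = -0.0029 vs H₁: β₁ ≠ -0.0029.
t = (b₁ − β₁⁰)/SE = (-0.2634 − (-0.0029)) / 0.1215 = -2.144.
df = n − k − 1 = 174 − 2 − 1 = 171.
Two-sided p ≈ 0.0334, which is ≥ 0.01, so fail to reject H₀.
The data are consistent with a true slope of -0.0029 points per unit of residual sugar, holding the other predictors fixed.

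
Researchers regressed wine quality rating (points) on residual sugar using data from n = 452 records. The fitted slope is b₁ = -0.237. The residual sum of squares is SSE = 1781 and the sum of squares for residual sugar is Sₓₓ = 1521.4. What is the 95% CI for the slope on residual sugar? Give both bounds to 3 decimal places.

(-0.337, -0.137)

MSE = SSE/(n − 2) = 1781/450 = 3.95778.
SE(b₁) = √(MSE/Sₓₓ) = √(3.95778/1521.4) = 0.051004.
df = n − 2 = 450.
t* = t_{0.025, 450} = 1.96525.
Margin = t* × SE = 1.96525 × 0.051004 = 0.10024.
CI: -0.237 ± 0.10024 → (-0.337, -0.137).
With 95% confidence, each one-unit increase in residual sugar is associated with a change of between -0.337 and -0.137 points in wine quality rating.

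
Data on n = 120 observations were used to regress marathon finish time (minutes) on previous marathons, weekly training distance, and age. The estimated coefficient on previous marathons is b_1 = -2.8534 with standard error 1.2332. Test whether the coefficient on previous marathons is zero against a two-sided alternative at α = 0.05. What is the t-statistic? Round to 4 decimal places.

H₀: β₁ = 0 vs H₁: β₁ ≠ 0.
t = (b_1 − β₁⁰)/SE = -2.8534 / 1.2332 = -2.3138.
df = n − k − 1 = 120 − 3 − 1 = 116.
Two-sided p ≈ 0.0224, which is < 0.05, so reject H₀.
There is evidence that previous marathons is associated with marathon finish time, holding the other predictors fixed.

t = -2.3138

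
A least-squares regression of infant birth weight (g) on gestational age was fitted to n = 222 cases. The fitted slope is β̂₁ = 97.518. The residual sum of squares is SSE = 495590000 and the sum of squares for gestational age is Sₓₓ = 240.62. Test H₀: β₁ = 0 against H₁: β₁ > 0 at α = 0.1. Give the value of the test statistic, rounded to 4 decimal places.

t = 1.0079

MSE = SSE/(n − 2) = 495590000/220 = 2.25268e+06.
SE(β̂₁) = √(MSE/Sₓₓ) = √(2.25268e+06/240.62) = 96.7574.
t = 97.518 / 96.7574 = 1.0079.
df = n − 2 = 220.
One-sided p ≈ 0.1573, which is ≥ 0.1, so fail to reject H₀.
The data do not give significant evidence that the true slope on gestational age is positive.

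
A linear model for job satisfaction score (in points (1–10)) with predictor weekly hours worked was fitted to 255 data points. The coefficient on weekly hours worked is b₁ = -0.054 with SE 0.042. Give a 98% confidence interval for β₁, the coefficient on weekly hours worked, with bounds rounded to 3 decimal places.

df = n − 2 = 255 − 2 = 253.
t* = t_{0.01, 253} = 2.341177.
Margin = t* × SE = 2.341177 × 0.042 = 0.09833.
CI: -0.054 ± 0.09833 → (-0.152, 0.044).
With 98% confidence, each one-unit increase in weekly hours worked is associated with a change of between -0.152 and 0.044 points (1–10) in job satisfaction score.

(-0.152, 0.044)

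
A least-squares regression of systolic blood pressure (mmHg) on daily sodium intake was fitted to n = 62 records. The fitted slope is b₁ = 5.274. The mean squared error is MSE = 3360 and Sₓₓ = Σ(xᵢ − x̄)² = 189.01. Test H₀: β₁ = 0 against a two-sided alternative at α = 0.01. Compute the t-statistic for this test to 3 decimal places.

t = 1.251

SE(b₁) = √(MSE/Sₓₓ) = √(3360/189.01) = 4.21626.
t = 5.274 / 4.21626 = 1.251.
df = n − 2 = 60.
Two-sided p ≈ 0.2158, which is ≥ 0.01, so fail to reject H₀.
The data do not give significant evidence of an association between daily sodium intake and systolic blood pressure.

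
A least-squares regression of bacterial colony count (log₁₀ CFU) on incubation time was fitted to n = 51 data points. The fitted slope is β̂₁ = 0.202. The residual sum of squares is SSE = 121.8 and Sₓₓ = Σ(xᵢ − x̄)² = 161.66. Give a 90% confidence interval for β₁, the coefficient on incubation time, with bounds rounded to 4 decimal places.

MSE = SSE/(n − 2) = 121.8/49 = 2.48571.
SE(β̂₁) = √(MSE/Sₓₓ) = √(2.48571/161.66) = 0.124001.
df = n − 2 = 49.
t* = t_{0.05, 49} = 1.676551.
Margin = t* × SE = 1.676551 × 0.124001 = 0.207894.
CI: 0.202 ± 0.207894 → (-0.0059, 0.4099).
With 90% confidence, each one-unit increase in incubation time is associated with a change of between -0.0059 and 0.4099 log₁₀ CFU in bacterial colony count.

(-0.0059, 0.4099)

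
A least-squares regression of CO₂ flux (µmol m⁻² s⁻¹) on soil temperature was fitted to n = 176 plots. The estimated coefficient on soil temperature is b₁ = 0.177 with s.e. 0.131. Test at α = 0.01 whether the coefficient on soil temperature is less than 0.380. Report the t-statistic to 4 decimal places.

H₀: β₁ = 0.380 vs H₁: β₁ < 0.380.
t = (b₁ − β₁⁰)/SE = (0.177 − 0.380) / 0.131 = -1.5496.
df = n − 2 = 176 − 2 = 174.
One-sided p ≈ 0.0615, which is ≥ 0.01, so fail to reject H₀.
The data do not give significant evidence that the true slope on soil temperature is below 0.380 µmol m⁻² s⁻¹ per unit.

t = -1.5496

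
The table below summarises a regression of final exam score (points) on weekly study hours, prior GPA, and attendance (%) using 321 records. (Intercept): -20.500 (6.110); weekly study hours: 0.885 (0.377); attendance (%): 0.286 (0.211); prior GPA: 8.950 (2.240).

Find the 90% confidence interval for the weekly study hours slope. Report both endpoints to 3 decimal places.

Read off: b = 0.885, SE = 0.377 for weekly study hours.
df = n − k − 1 = 321 − 3 − 1 = 317.
t* = t_{0.05, 317} = 1.649675.
Margin = t* × SE = 1.649675 × 0.377 = 0.62193.
CI: 0.885 ± 0.62193 → (0.263, 1.507).

(0.263, 1.507)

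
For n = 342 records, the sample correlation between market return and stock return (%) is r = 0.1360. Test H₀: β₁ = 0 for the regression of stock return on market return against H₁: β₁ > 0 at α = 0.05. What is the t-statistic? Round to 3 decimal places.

t = r·√(n − 2)/√(1 − r²) = 0.1360·√340/√0.981504 = 2.531.
df = n − 2 = 340.
One-sided p ≈ 0.0059, which is < 0.05, so reject H₀.
There is evidence of a linear association between market return and stock return.

t = 2.531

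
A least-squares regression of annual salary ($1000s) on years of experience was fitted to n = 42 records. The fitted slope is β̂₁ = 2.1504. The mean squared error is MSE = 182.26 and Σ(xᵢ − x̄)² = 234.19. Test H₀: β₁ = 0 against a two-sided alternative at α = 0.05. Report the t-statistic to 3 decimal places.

t = 2.438

SE(β̂₁) = √(MSE/Sₓₓ) = √(182.26/234.19) = 0.882189.
t = 2.1504 / 0.882189 = 2.438.
df = n − 2 = 40.
Two-sided p ≈ 0.0193, which is < 0.05, so reject H₀.
There is evidence that years of experience is associated with annual salary.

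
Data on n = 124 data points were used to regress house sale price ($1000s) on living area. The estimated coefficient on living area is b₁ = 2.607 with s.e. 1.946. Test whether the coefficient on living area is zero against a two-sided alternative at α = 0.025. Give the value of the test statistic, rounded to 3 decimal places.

H₀: β₁ = 0 vs H₁: β₁ ≠ 0.
t = (b₁ − β₁⁰)/SE = 2.607 / 1.946 = 1.340.
df = n − 2 = 124 − 2 = 122.
Two-sided p ≈ 0.1828, which is ≥ 0.025, so fail to reject H₀.
The data do not give significant evidence of an association between living area and house sale price.

t = 1.340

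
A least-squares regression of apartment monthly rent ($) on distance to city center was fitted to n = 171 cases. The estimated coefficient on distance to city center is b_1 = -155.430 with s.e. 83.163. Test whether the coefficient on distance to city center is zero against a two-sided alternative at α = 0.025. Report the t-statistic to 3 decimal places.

H₀: β₁ = 0 vs H₁: β₁ ≠ 0.
t = (b_1 − β₁⁰)/SE = -155.430 / 83.163 = -1.869.
df = n − 2 = 171 − 2 = 169.
Two-sided p ≈ 0.0634, which is ≥ 0.025, so fail to reject H₀.
The data do not give significant evidence of an association between distance to city center and apartment monthly rent.

t = -1.869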